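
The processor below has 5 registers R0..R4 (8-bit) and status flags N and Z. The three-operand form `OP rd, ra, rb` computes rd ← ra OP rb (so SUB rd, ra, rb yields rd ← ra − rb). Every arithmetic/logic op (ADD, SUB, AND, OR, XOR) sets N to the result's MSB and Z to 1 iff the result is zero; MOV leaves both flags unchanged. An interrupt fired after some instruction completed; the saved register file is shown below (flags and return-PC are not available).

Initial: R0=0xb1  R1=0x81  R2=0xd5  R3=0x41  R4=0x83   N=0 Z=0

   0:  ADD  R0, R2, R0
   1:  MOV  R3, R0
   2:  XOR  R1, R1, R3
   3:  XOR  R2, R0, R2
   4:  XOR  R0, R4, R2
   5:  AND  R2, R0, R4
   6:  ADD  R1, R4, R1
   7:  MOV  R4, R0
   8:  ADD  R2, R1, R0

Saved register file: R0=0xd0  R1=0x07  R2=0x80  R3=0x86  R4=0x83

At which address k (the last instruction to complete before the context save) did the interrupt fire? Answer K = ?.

K = 5

after  0: R0=0x86 R1=0x81 R2=0xd5 R3=0x41 R4=0x83  N=1 Z=0
after  1: R0=0x86 R1=0x81 R2=0xd5 R3=0x86 R4=0x83  N=1 Z=0
after  2: R0=0x86 R1=0x07 R2=0xd5 R3=0x86 R4=0x83  N=0 Z=0
after  3: R0=0x86 R1=0x07 R2=0x53 R3=0x86 R4=0x83  N=0 Z=0
after  4: R0=0xd0 R1=0x07 R2=0x53 R3=0x86 R4=0x83  N=1 Z=0
after  5: R0=0xd0 R1=0x07 R2=0x80 R3=0x86 R4=0x83  N=1 Z=0
-- IRQ taken; context saved, return-PC = 6 --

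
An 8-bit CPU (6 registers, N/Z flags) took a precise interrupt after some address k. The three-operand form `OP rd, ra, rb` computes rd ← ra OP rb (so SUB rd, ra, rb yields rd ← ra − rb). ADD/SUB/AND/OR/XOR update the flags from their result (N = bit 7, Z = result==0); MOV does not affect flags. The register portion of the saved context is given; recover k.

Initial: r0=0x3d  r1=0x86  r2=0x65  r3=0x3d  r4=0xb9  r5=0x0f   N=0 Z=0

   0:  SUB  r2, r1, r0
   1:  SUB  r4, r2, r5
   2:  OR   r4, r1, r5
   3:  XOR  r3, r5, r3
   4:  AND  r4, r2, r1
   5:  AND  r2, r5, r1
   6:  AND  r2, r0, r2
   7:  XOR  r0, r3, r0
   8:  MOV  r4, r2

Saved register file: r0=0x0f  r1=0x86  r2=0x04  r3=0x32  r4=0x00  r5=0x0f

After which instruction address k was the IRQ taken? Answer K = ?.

after  0: r0=0x3d r1=0x86 r2=0x49 r3=0x3d r4=0xb9 r5=0x0f  N=0 Z=0
after  1: r0=0x3d r1=0x86 r2=0x49 r3=0x3d r4=0x3a r5=0x0f  N=0 Z=0
after  2: r0=0x3d r1=0x86 r2=0x49 r3=0x3d r4=0x8f r5=0x0f  N=1 Z=0
after  3: r0=0x3d r1=0x86 r2=0x49 r3=0x32 r4=0x8f r5=0x0f  N=0 Z=0
after  4: r0=0x3d r1=0x86 r2=0x49 r3=0x32 r4=0x00 r5=0x0f  N=0 Z=1
after  5: r0=0x3d r1=0x86 r2=0x06 r3=0x32 r4=0x00 r5=0x0f  N=0 Z=0
after  6: r0=0x3d r1=0x86 r2=0x04 r3=0x32 r4=0x00 r5=0x0f  N=0 Z=0
after  7: r0=0x0f r1=0x86 r2=0x04 r3=0x32 r4=0x00 r5=0x0f  N=0 Z=0
-- IRQ taken; context saved, return-PC = 8 --

K = 7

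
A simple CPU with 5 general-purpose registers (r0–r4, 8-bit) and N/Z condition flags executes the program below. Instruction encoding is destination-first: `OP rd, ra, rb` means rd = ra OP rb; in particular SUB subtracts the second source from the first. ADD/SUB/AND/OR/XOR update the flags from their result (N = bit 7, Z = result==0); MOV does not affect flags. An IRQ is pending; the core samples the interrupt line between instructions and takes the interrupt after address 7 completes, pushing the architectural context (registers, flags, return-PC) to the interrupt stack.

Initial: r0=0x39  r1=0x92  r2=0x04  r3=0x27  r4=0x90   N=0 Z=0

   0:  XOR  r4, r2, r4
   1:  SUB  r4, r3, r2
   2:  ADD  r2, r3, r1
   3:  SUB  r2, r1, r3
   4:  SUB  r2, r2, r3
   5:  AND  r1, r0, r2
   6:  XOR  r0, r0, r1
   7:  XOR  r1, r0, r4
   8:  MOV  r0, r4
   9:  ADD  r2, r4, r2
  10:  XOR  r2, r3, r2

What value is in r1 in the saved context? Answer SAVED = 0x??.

SAVED = 0x1a

after  0: r0=0x39 r1=0x92 r2=0x04 r3=0x27 r4=0x94  N=1 Z=0
after  1: r0=0x39 r1=0x92 r2=0x04 r3=0x27 r4=0x23  N=0 Z=0
after  2: r0=0x39 r1=0x92 r2=0xb9 r3=0x27 r4=0x23  N=1 Z=0
after  3: r0=0x39 r1=0x92 r2=0x6b r3=0x27 r4=0x23  N=0 Z=0
after  4: r0=0x39 r1=0x92 r2=0x44 r3=0x27 r4=0x23  N=0 Z=0
after  5: r0=0x39 r1=0x00 r2=0x44 r3=0x27 r4=0x23  N=0 Z=1
after  6: r0=0x39 r1=0x00 r2=0x44 r3=0x27 r4=0x23  N=0 Z=0
after  7: r0=0x39 r1=0x1a r2=0x44 r3=0x27 r4=0x23  N=0 Z=0
-- IRQ taken; context saved, return-PC = 8 --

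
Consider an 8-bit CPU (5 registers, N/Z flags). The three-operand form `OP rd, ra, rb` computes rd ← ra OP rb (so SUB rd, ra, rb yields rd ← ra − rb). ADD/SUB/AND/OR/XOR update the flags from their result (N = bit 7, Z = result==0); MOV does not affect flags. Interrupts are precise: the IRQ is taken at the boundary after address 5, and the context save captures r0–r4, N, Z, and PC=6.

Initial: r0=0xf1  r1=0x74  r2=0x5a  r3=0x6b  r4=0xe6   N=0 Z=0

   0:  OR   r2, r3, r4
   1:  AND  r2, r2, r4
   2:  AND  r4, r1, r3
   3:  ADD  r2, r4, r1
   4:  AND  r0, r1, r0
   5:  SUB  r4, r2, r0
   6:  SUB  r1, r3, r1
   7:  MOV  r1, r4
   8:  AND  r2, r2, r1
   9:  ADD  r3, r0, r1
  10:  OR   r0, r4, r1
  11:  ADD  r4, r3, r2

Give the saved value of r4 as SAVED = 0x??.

after  0: r0=0xf1 r1=0x74 r2=0xef r3=0x6b r4=0xe6  N=1 Z=0
after  1: r0=0xf1 r1=0x74 r2=0xe6 r3=0x6b r4=0xe6  N=1 Z=0
after  2: r0=0xf1 r1=0x74 r2=0xe6 r3=0x6b r4=0x60  N=0 Z=0
after  3: r0=0xf1 r1=0x74 r2=0xd4 r3=0x6b r4=0x60  N=1 Z=0
after  4: r0=0x70 r1=0x74 r2=0xd4 r3=0x6b r4=0x60  N=0 Z=0
after  5: r0=0x70 r1=0x74 r2=0xd4 r3=0x6b r4=0x64  N=0 Z=0
-- IRQ taken; context saved, return-PC = 6 --

SAVED = 0x64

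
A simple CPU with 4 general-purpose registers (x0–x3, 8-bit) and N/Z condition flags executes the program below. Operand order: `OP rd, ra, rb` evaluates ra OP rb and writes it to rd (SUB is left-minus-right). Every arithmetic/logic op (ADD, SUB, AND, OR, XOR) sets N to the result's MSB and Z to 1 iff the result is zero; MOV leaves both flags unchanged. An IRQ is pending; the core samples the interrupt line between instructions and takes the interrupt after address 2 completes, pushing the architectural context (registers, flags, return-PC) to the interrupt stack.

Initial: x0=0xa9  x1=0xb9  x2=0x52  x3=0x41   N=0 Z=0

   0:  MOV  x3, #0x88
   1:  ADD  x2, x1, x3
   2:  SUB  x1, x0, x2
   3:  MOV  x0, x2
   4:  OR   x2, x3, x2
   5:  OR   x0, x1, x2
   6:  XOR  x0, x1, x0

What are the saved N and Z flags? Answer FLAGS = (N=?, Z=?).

FLAGS = (N=0, Z=0)

after  0: x0=0xa9 x1=0xb9 x2=0x52 x3=0x88  N=0 Z=0
after  1: x0=0xa9 x1=0xb9 x2=0x41 x3=0x88  N=0 Z=0
after  2: x0=0xa9 x1=0x68 x2=0x41 x3=0x88  N=0 Z=0
-- IRQ taken; context saved, return-PC = 3 --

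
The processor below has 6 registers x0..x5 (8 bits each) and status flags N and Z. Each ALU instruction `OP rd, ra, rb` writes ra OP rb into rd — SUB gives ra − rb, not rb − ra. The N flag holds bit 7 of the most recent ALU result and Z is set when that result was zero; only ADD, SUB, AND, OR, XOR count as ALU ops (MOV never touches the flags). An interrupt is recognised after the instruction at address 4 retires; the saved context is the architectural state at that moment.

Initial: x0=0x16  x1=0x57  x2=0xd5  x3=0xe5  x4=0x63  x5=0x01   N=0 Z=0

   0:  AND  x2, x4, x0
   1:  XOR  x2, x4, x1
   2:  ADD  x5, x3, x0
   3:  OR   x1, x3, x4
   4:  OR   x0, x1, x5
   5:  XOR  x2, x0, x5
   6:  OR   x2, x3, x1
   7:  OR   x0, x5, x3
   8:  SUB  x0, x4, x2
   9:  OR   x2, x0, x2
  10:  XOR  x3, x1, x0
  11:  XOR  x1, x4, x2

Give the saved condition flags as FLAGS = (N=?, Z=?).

FLAGS = (N=1, Z=0)

after  0: x0=0x16 x1=0x57 x2=0x02 x3=0xe5 x4=0x63 x5=0x01  N=0 Z=0
after  1: x0=0x16 x1=0x57 x2=0x34 x3=0xe5 x4=0x63 x5=0x01  N=0 Z=0
after  2: x0=0x16 x1=0x57 x2=0x34 x3=0xe5 x4=0x63 x5=0xfb  N=1 Z=0
after  3: x0=0x16 x1=0xe7 x2=0x34 x3=0xe5 x4=0x63 x5=0xfb  N=1 Z=0
after  4: x0=0xff x1=0xe7 x2=0x34 x3=0xe5 x4=0x63 x5=0xfb  N=1 Z=0
-- IRQ taken; context saved, return-PC = 5 --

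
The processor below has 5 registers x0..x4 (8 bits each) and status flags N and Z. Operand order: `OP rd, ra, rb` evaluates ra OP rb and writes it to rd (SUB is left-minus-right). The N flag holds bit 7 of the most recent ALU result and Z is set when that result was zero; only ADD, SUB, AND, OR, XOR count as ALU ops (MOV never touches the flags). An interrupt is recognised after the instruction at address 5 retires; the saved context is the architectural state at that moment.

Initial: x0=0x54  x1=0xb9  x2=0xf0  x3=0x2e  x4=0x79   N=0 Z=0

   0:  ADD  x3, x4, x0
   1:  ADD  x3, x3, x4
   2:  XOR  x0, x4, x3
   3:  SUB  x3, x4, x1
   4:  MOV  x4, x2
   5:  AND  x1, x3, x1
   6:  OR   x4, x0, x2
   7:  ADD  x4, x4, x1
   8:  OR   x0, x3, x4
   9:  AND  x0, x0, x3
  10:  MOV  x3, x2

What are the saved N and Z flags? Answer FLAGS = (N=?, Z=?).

after  0: x0=0x54 x1=0xb9 x2=0xf0 x3=0xcd x4=0x79  N=1 Z=0
after  1: x0=0x54 x1=0xb9 x2=0xf0 x3=0x46 x4=0x79  N=0 Z=0
after  2: x0=0x3f x1=0xb9 x2=0xf0 x3=0x46 x4=0x79  N=0 Z=0
after  3: x0=0x3f x1=0xb9 x2=0xf0 x3=0xc0 x4=0x79  N=1 Z=0
after  4: x0=0x3f x1=0xb9 x2=0xf0 x3=0xc0 x4=0xf0  N=1 Z=0
after  5: x0=0x3f x1=0x80 x2=0xf0 x3=0xc0 x4=0xf0  N=1 Z=0
-- IRQ taken; context saved, return-PC = 6 --

FLAGS = (N=1, Z=0)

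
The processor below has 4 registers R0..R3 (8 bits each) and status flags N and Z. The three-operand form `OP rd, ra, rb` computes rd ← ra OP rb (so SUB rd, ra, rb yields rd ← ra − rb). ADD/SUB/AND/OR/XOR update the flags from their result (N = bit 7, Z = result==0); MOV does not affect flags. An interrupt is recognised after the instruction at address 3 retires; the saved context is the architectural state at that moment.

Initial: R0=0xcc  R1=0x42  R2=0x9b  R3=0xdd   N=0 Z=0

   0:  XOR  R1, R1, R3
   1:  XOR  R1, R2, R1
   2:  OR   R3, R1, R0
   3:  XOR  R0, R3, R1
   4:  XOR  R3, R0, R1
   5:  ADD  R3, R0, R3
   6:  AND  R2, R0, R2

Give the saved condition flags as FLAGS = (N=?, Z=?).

after  0: R0=0xcc R1=0x9f R2=0x9b R3=0xdd  N=1 Z=0
after  1: R0=0xcc R1=0x04 R2=0x9b R3=0xdd  N=0 Z=0
after  2: R0=0xcc R1=0x04 R2=0x9b R3=0xcc  N=1 Z=0
after  3: R0=0xc8 R1=0x04 R2=0x9b R3=0xcc  N=1 Z=0
-- IRQ taken; context saved, return-PC = 4 --

FLAGS = (N=1, Z=0)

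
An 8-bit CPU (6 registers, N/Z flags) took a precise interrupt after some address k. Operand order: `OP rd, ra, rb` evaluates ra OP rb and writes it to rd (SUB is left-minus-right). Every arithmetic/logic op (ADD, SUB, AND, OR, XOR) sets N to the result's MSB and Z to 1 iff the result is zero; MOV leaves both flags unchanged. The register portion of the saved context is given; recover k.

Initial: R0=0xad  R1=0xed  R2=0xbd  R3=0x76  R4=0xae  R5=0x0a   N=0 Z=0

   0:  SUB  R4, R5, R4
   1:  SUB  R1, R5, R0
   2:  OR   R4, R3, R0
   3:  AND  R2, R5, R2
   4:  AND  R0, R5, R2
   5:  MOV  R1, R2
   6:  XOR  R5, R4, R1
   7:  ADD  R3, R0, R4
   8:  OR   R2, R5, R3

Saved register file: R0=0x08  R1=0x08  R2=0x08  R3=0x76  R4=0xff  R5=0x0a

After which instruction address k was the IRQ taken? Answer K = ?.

K = 5

after  0: R0=0xad R1=0xed R2=0xbd R3=0x76 R4=0x5c R5=0x0a  N=0 Z=0
after  1: R0=0xad R1=0x5d R2=0xbd R3=0x76 R4=0x5c R5=0x0a  N=0 Z=0
after  2: R0=0xad R1=0x5d R2=0xbd R3=0x76 R4=0xff R5=0x0a  N=1 Z=0
after  3: R0=0xad R1=0x5d R2=0x08 R3=0x76 R4=0xff R5=0x0a  N=0 Z=0
after  4: R0=0x08 R1=0x5d R2=0x08 R3=0x76 R4=0xff R5=0x0a  N=0 Z=0
after  5: R0=0x08 R1=0x08 R2=0x08 R3=0x76 R4=0xff R5=0x0a  N=0 Z=0
-- IRQ taken; context saved, return-PC = 6 --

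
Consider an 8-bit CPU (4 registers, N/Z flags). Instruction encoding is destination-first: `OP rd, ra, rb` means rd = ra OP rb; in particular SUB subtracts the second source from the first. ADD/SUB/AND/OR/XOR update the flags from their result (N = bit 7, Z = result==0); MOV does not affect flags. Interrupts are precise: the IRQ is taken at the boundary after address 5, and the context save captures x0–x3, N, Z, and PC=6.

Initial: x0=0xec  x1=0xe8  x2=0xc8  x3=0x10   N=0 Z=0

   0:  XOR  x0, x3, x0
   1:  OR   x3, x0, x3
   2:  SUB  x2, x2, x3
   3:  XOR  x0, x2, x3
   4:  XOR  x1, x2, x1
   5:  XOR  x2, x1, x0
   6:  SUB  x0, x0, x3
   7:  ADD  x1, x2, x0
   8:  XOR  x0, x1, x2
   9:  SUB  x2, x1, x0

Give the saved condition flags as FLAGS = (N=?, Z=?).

FLAGS = (N=0, Z=0)

after  0: x0=0xfc x1=0xe8 x2=0xc8 x3=0x10  N=1 Z=0
after  1: x0=0xfc x1=0xe8 x2=0xc8 x3=0xfc  N=1 Z=0
after  2: x0=0xfc x1=0xe8 x2=0xcc x3=0xfc  N=1 Z=0
after  3: x0=0x30 x1=0xe8 x2=0xcc x3=0xfc  N=0 Z=0
after  4: x0=0x30 x1=0x24 x2=0xcc x3=0xfc  N=0 Z=0
after  5: x0=0x30 x1=0x24 x2=0x14 x3=0xfc  N=0 Z=0
-- IRQ taken; context saved, return-PC = 6 --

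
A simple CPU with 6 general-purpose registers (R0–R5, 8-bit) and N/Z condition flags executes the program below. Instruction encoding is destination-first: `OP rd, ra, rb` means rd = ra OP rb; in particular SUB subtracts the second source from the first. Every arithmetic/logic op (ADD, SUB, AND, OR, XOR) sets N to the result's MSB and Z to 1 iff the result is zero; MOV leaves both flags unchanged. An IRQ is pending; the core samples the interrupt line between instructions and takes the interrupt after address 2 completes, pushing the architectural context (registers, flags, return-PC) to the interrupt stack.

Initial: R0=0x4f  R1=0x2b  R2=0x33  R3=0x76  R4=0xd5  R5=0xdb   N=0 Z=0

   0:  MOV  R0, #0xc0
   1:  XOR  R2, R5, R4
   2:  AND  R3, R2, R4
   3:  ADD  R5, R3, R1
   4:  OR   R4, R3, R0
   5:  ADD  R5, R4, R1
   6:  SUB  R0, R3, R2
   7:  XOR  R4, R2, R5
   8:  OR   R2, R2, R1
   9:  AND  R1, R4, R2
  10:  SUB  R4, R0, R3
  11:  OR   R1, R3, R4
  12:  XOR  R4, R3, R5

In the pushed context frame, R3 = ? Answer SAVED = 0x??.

after  0: R0=0xc0 R1=0x2b R2=0x33 R3=0x76 R4=0xd5 R5=0xdb  N=0 Z=0
after  1: R0=0xc0 R1=0x2b R2=0x0e R3=0x76 R4=0xd5 R5=0xdb  N=0 Z=0
after  2: R0=0xc0 R1=0x2b R2=0x0e R3=0x04 R4=0xd5 R5=0xdb  N=0 Z=0
-- IRQ taken; context saved, return-PC = 3 --

SAVED = 0x04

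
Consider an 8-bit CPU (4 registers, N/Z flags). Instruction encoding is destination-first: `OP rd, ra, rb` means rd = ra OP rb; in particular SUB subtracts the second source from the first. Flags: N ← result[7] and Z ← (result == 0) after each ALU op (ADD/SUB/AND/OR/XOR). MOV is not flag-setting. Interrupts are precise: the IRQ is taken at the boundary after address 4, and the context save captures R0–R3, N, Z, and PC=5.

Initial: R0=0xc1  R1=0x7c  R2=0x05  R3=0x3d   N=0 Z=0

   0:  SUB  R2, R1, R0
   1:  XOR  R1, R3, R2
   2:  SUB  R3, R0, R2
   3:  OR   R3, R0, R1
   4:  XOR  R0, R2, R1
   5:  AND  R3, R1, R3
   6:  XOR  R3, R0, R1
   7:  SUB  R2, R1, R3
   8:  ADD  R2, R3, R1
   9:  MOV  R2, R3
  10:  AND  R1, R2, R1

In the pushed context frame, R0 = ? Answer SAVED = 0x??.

SAVED = 0x3d

after  0: R0=0xc1 R1=0x7c R2=0xbb R3=0x3d  N=1 Z=0
after  1: R0=0xc1 R1=0x86 R2=0xbb R3=0x3d  N=1 Z=0
after  2: R0=0xc1 R1=0x86 R2=0xbb R3=0x06  N=0 Z=0
after  3: R0=0xc1 R1=0x86 R2=0xbb R3=0xc7  N=1 Z=0
after  4: R0=0x3d R1=0x86 R2=0xbb R3=0xc7  N=0 Z=0
-- IRQ taken; context saved, return-PC = 5 --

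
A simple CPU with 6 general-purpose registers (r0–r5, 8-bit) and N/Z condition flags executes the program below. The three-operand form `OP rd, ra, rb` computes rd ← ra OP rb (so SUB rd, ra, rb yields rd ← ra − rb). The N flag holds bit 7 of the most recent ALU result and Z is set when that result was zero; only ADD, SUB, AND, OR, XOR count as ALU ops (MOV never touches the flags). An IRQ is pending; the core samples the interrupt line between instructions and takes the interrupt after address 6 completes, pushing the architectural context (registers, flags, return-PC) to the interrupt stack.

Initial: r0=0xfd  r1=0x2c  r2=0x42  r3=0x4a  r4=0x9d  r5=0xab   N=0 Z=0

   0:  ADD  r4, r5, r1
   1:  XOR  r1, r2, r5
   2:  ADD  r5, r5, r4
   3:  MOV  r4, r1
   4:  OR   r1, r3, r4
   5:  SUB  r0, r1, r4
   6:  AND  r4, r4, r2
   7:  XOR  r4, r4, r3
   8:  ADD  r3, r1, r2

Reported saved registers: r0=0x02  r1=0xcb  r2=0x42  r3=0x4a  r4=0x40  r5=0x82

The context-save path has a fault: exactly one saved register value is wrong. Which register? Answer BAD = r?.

after  0: r0=0xfd r1=0x2c r2=0x42 r3=0x4a r4=0xd7 r5=0xab  N=1 Z=0
after  1: r0=0xfd r1=0xe9 r2=0x42 r3=0x4a r4=0xd7 r5=0xab  N=1 Z=0
after  2: r0=0xfd r1=0xe9 r2=0x42 r3=0x4a r4=0xd7 r5=0x82  N=1 Z=0
after  3: r0=0xfd r1=0xe9 r2=0x42 r3=0x4a r4=0xe9 r5=0x82  N=1 Z=0
after  4: r0=0xfd r1=0xeb r2=0x42 r3=0x4a r4=0xe9 r5=0x82  N=1 Z=0
after  5: r0=0x02 r1=0xeb r2=0x42 r3=0x4a r4=0xe9 r5=0x82  N=0 Z=0
after  6: r0=0x02 r1=0xeb r2=0x42 r3=0x4a r4=0x40 r5=0x82  N=0 Z=0
-- IRQ taken; context saved, return-PC = 7 --
mismatch: r1: reported 0xcb vs actual 0xeb

BAD = r1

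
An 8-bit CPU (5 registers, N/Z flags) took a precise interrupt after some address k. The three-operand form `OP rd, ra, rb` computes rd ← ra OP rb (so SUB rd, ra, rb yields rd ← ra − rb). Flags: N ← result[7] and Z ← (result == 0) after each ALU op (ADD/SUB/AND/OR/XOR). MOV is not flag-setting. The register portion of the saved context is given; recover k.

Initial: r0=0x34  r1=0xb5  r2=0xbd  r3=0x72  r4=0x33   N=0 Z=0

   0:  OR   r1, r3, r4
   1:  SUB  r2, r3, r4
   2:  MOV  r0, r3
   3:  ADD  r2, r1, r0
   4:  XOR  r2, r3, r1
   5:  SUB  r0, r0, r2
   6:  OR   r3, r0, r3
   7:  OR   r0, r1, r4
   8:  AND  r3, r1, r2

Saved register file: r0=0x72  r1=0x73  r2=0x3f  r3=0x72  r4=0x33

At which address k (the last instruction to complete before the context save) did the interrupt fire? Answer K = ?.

K = 2

after  0: r0=0x34 r1=0x73 r2=0xbd r3=0x72 r4=0x33  N=0 Z=0
after  1: r0=0x34 r1=0x73 r2=0x3f r3=0x72 r4=0x33  N=0 Z=0
after  2: r0=0x72 r1=0x73 r2=0x3f r3=0x72 r4=0x33  N=0 Z=0
-- IRQ taken; context saved, return-PC = 3 --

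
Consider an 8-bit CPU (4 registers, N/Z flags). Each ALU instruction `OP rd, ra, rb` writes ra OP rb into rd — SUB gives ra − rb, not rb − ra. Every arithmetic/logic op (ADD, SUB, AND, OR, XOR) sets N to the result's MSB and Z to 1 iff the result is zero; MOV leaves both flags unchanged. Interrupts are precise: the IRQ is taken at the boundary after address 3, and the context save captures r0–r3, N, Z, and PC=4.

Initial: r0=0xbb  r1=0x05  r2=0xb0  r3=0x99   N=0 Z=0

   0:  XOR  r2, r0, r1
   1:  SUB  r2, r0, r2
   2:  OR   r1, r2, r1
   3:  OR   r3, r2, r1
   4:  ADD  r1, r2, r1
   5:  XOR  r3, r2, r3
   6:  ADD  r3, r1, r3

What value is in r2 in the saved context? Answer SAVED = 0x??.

SAVED = 0xfd

after  0: r0=0xbb r1=0x05 r2=0xbe r3=0x99  N=1 Z=0
after  1: r0=0xbb r1=0x05 r2=0xfd r3=0x99  N=1 Z=0
after  2: r0=0xbb r1=0xfd r2=0xfd r3=0x99  N=1 Z=0
after  3: r0=0xbb r1=0xfd r2=0xfd r3=0xfd  N=1 Z=0
-- IRQ taken; context saved, return-PC = 4 --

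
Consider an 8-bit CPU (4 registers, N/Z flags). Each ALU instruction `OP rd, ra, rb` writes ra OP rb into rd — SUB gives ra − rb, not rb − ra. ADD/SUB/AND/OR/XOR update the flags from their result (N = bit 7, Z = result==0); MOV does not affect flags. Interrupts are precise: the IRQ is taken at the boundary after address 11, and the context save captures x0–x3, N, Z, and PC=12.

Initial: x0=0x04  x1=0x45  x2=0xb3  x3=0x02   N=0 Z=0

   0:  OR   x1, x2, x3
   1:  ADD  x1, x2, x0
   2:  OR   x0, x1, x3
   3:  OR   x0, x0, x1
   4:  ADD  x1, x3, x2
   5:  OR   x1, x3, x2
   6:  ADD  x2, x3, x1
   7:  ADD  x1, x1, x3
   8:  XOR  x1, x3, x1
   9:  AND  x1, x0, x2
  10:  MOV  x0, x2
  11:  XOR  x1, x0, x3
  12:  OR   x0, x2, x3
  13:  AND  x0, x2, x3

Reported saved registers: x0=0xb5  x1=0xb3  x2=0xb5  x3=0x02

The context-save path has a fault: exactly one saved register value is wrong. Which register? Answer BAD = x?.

after  0: x0=0x04 x1=0xb3 x2=0xb3 x3=0x02  N=1 Z=0
after  1: x0=0x04 x1=0xb7 x2=0xb3 x3=0x02  N=1 Z=0
after  2: x0=0xb7 x1=0xb7 x2=0xb3 x3=0x02  N=1 Z=0
after  3: x0=0xb7 x1=0xb7 x2=0xb3 x3=0x02  N=1 Z=0
after  4: x0=0xb7 x1=0xb5 x2=0xb3 x3=0x02  N=1 Z=0
after  5: x0=0xb7 x1=0xb3 x2=0xb3 x3=0x02  N=1 Z=0
after  6: x0=0xb7 x1=0xb3 x2=0xb5 x3=0x02  N=1 Z=0
after  7: x0=0xb7 x1=0xb5 x2=0xb5 x3=0x02  N=1 Z=0
after  8: x0=0xb7 x1=0xb7 x2=0xb5 x3=0x02  N=1 Z=0
after  9: x0=0xb7 x1=0xb5 x2=0xb5 x3=0x02  N=1 Z=0
after 10: x0=0xb5 x1=0xb5 x2=0xb5 x3=0x02  N=1 Z=0
after 11: x0=0xb5 x1=0xb7 x2=0xb5 x3=0x02  N=1 Z=0
-- IRQ taken; context saved, return-PC = 12 --
mismatch: x1: reported 0xb3 vs actual 0xb7

BAD = x1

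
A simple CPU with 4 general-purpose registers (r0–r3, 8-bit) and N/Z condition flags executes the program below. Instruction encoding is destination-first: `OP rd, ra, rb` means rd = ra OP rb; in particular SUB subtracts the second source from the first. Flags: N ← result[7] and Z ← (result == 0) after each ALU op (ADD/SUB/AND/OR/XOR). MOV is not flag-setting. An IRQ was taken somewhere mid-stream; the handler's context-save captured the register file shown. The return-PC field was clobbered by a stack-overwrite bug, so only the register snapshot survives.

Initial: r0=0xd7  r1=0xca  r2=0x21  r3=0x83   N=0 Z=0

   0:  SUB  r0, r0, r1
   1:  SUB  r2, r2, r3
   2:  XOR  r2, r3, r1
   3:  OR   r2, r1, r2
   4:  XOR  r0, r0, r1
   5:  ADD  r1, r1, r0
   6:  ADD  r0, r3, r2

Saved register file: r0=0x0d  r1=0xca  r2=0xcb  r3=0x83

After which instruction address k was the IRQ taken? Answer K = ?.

after  0: r0=0x0d r1=0xca r2=0x21 r3=0x83  N=0 Z=0
after  1: r0=0x0d r1=0xca r2=0x9e r3=0x83  N=1 Z=0
after  2: r0=0x0d r1=0xca r2=0x49 r3=0x83  N=0 Z=0
after  3: r0=0x0d r1=0xca r2=0xcb r3=0x83  N=1 Z=0
-- IRQ taken; context saved, return-PC = 4 --

K = 3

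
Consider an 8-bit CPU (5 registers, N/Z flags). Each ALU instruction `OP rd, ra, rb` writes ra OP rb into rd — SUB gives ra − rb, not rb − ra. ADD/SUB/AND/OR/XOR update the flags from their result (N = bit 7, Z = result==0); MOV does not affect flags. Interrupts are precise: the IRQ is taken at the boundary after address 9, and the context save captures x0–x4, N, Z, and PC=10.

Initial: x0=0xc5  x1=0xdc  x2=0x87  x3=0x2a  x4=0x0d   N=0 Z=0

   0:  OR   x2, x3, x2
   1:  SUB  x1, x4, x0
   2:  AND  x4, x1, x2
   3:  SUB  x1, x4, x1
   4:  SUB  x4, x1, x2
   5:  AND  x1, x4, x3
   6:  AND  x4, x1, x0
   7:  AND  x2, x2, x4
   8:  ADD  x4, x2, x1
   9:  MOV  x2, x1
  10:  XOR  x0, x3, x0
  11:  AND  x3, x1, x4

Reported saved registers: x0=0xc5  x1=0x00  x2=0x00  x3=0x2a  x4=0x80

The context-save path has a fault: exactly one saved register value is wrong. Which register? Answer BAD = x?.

BAD = x4

after  0: x0=0xc5 x1=0xdc x2=0xaf x3=0x2a x4=0x0d  N=1 Z=0
after  1: x0=0xc5 x1=0x48 x2=0xaf x3=0x2a x4=0x0d  N=0 Z=0
after  2: x0=0xc5 x1=0x48 x2=0xaf x3=0x2a x4=0x08  N=0 Z=0
after  3: x0=0xc5 x1=0xc0 x2=0xaf x3=0x2a x4=0x08  N=1 Z=0
after  4: x0=0xc5 x1=0xc0 x2=0xaf x3=0x2a x4=0x11  N=0 Z=0
after  5: x0=0xc5 x1=0x00 x2=0xaf x3=0x2a x4=0x11  N=0 Z=1
after  6: x0=0xc5 x1=0x00 x2=0xaf x3=0x2a x4=0x00  N=0 Z=1
after  7: x0=0xc5 x1=0x00 x2=0x00 x3=0x2a x4=0x00  N=0 Z=1
after  8: x0=0xc5 x1=0x00 x2=0x00 x3=0x2a x4=0x00  N=0 Z=1
after  9: x0=0xc5 x1=0x00 x2=0x00 x3=0x2a x4=0x00  N=0 Z=1
-- IRQ taken; context saved, return-PC = 10 --
mismatch: x4: reported 0x80 vs actual 0x00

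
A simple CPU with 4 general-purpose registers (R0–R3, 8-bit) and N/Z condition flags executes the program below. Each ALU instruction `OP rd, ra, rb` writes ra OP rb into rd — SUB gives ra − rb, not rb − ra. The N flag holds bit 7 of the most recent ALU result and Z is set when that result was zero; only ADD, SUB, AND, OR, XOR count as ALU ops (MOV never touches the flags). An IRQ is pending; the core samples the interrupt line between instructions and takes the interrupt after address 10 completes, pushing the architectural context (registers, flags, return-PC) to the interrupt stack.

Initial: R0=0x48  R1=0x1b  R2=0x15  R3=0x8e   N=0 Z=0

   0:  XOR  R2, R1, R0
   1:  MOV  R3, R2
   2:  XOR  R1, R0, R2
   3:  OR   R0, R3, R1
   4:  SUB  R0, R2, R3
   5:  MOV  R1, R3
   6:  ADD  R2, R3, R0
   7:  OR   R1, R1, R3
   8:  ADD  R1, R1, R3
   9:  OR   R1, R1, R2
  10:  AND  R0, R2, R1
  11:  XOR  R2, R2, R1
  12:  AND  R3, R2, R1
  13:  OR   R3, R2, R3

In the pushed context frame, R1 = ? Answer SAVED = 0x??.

SAVED = 0xf7

after  0: R0=0x48 R1=0x1b R2=0x53 R3=0x8e  N=0 Z=0
after  1: R0=0x48 R1=0x1b R2=0x53 R3=0x53  N=0 Z=0
after  2: R0=0x48 R1=0x1b R2=0x53 R3=0x53  N=0 Z=0
after  3: R0=0x5b R1=0x1b R2=0x53 R3=0x53  N=0 Z=0
after  4: R0=0x00 R1=0x1b R2=0x53 R3=0x53  N=0 Z=1
after  5: R0=0x00 R1=0x53 R2=0x53 R3=0x53  N=0 Z=1
after  6: R0=0x00 R1=0x53 R2=0x53 R3=0x53  N=0 Z=0
after  7: R0=0x00 R1=0x53 R2=0x53 R3=0x53  N=0 Z=0
after  8: R0=0x00 R1=0xa6 R2=0x53 R3=0x53  N=1 Z=0
after  9: R0=0x00 R1=0xf7 R2=0x53 R3=0x53  N=1 Z=0
after 10: R0=0x53 R1=0xf7 R2=0x53 R3=0x53  N=0 Z=0
-- IRQ taken; context saved, return-PC = 11 --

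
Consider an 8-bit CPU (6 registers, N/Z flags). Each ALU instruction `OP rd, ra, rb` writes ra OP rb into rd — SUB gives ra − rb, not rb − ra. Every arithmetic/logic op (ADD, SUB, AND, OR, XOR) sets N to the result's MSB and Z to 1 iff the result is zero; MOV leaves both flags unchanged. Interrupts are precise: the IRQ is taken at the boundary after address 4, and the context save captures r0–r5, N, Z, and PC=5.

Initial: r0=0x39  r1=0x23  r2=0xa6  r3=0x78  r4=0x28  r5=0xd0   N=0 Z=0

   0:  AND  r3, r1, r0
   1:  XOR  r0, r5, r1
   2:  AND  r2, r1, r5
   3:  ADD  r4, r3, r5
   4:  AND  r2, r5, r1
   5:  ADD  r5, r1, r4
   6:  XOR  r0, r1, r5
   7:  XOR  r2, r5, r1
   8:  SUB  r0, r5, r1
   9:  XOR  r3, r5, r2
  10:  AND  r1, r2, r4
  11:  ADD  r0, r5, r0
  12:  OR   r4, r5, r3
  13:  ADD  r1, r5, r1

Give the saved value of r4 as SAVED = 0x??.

after  0: r0=0x39 r1=0x23 r2=0xa6 r3=0x21 r4=0x28 r5=0xd0  N=0 Z=0
after  1: r0=0xf3 r1=0x23 r2=0xa6 r3=0x21 r4=0x28 r5=0xd0  N=1 Z=0
after  2: r0=0xf3 r1=0x23 r2=0x00 r3=0x21 r4=0x28 r5=0xd0  N=0 Z=1
after  3: r0=0xf3 r1=0x23 r2=0x00 r3=0x21 r4=0xf1 r5=0xd0  N=1 Z=0
after  4: r0=0xf3 r1=0x23 r2=0x00 r3=0x21 r4=0xf1 r5=0xd0  N=0 Z=1
-- IRQ taken; context saved, return-PC = 5 --

SAVED = 0xf1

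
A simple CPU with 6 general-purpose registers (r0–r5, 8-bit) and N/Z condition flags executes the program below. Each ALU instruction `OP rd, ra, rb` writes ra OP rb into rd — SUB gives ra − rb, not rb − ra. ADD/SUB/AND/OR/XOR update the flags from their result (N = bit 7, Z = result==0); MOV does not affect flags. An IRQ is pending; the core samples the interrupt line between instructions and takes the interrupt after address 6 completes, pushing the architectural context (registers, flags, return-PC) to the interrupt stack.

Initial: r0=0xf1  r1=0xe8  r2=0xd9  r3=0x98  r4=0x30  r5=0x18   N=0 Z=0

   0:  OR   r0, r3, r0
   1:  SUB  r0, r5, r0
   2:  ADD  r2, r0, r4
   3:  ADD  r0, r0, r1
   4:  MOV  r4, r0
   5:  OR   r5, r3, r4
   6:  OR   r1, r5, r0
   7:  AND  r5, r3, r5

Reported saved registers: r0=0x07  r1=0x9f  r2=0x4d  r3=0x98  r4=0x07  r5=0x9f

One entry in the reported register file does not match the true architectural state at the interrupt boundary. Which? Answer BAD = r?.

BAD = r2

after  0: r0=0xf9 r1=0xe8 r2=0xd9 r3=0x98 r4=0x30 r5=0x18  N=1 Z=0
after  1: r0=0x1f r1=0xe8 r2=0xd9 r3=0x98 r4=0x30 r5=0x18  N=0 Z=0
after  2: r0=0x1f r1=0xe8 r2=0x4f r3=0x98 r4=0x30 r5=0x18  N=0 Z=0
after  3: r0=0x07 r1=0xe8 r2=0x4f r3=0x98 r4=0x30 r5=0x18  N=0 Z=0
after  4: r0=0x07 r1=0xe8 r2=0x4f r3=0x98 r4=0x07 r5=0x18  N=0 Z=0
after  5: r0=0x07 r1=0xe8 r2=0x4f r3=0x98 r4=0x07 r5=0x9f  N=1 Z=0
after  6: r0=0x07 r1=0x9f r2=0x4f r3=0x98 r4=0x07 r5=0x9f  N=1 Z=0
-- IRQ taken; context saved, return-PC = 7 --
mismatch: r2: reported 0x4d vs actual 0x4f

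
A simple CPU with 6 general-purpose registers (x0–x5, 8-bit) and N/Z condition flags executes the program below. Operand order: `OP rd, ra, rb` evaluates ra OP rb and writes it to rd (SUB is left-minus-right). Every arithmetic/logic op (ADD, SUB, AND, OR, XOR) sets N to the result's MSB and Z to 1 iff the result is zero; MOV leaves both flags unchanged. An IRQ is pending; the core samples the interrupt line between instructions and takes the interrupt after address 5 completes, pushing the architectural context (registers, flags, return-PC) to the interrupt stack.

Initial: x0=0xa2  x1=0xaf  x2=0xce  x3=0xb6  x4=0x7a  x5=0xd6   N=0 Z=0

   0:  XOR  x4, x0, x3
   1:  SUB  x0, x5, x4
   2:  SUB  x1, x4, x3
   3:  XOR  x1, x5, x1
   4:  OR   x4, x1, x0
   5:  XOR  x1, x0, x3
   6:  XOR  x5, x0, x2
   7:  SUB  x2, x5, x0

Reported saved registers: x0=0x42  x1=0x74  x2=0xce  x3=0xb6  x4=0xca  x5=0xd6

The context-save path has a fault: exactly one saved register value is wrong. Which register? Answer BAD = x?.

BAD = x0

after  0: x0=0xa2 x1=0xaf x2=0xce x3=0xb6 x4=0x14 x5=0xd6  N=0 Z=0
after  1: x0=0xc2 x1=0xaf x2=0xce x3=0xb6 x4=0x14 x5=0xd6  N=1 Z=0
after  2: x0=0xc2 x1=0x5e x2=0xce x3=0xb6 x4=0x14 x5=0xd6  N=0 Z=0
after  3: x0=0xc2 x1=0x88 x2=0xce x3=0xb6 x4=0x14 x5=0xd6  N=1 Z=0
after  4: x0=0xc2 x1=0x88 x2=0xce x3=0xb6 x4=0xca x5=0xd6  N=1 Z=0
after  5: x0=0xc2 x1=0x74 x2=0xce x3=0xb6 x4=0xca x5=0xd6  N=0 Z=0
-- IRQ taken; context saved, return-PC = 6 --
mismatch: x0: reported 0x42 vs actual 0xc2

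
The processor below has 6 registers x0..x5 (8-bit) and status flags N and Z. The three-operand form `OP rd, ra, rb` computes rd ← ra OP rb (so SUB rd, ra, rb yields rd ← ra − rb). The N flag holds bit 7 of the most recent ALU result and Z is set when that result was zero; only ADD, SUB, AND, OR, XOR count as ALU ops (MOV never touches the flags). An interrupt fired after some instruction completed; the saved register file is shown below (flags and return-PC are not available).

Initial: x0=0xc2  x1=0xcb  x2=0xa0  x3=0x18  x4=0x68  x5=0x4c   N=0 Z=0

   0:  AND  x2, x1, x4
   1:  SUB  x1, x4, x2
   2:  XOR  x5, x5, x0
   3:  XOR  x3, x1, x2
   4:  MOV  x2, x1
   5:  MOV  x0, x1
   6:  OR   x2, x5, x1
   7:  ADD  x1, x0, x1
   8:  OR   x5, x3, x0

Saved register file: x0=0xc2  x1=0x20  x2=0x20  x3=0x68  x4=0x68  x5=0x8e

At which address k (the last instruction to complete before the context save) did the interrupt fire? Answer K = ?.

K = 4

after  0: x0=0xc2 x1=0xcb x2=0x48 x3=0x18 x4=0x68 x5=0x4c  N=0 Z=0
after  1: x0=0xc2 x1=0x20 x2=0x48 x3=0x18 x4=0x68 x5=0x4c  N=0 Z=0
after  2: x0=0xc2 x1=0x20 x2=0x48 x3=0x18 x4=0x68 x5=0x8e  N=1 Z=0
after  3: x0=0xc2 x1=0x20 x2=0x48 x3=0x68 x4=0x68 x5=0x8e  N=0 Z=0
after  4: x0=0xc2 x1=0x20 x2=0x20 x3=0x68 x4=0x68 x5=0x8e  N=0 Z=0
-- IRQ taken; context saved, return-PC = 5 --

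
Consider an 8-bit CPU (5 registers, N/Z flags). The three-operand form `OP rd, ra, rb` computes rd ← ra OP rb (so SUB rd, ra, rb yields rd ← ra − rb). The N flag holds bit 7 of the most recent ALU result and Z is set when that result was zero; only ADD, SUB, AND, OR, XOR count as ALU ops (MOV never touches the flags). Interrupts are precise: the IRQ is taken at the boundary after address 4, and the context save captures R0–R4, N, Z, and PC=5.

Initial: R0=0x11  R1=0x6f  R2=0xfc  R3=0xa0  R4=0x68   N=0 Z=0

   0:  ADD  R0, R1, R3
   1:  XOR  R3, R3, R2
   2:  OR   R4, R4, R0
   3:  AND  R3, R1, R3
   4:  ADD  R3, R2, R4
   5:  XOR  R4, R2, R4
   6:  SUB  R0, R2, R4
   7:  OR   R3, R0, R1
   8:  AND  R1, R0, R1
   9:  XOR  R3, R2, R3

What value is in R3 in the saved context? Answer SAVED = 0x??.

SAVED = 0x6b

after  0: R0=0x0f R1=0x6f R2=0xfc R3=0xa0 R4=0x68  N=0 Z=0
after  1: R0=0x0f R1=0x6f R2=0xfc R3=0x5c R4=0x68  N=0 Z=0
after  2: R0=0x0f R1=0x6f R2=0xfc R3=0x5c R4=0x6f  N=0 Z=0
after  3: R0=0x0f R1=0x6f R2=0xfc R3=0x4c R4=0x6f  N=0 Z=0
after  4: R0=0x0f R1=0x6f R2=0xfc R3=0x6b R4=0x6f  N=0 Z=0
-- IRQ taken; context saved, return-PC = 5 --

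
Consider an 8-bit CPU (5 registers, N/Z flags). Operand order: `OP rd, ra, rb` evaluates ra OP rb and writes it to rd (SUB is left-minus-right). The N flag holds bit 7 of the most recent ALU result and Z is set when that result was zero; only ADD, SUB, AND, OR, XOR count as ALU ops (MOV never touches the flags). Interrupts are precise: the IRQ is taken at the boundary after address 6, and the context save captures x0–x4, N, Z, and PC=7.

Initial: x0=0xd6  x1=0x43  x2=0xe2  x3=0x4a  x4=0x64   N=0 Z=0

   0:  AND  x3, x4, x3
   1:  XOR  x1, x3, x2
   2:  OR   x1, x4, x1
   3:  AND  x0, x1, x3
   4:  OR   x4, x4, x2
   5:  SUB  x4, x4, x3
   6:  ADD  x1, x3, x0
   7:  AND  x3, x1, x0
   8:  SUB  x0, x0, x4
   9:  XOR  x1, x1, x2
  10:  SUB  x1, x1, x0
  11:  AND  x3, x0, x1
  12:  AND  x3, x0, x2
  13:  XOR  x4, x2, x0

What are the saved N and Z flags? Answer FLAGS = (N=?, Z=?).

FLAGS = (N=1, Z=0)

after  0: x0=0xd6 x1=0x43 x2=0xe2 x3=0x40 x4=0x64  N=0 Z=0
after  1: x0=0xd6 x1=0xa2 x2=0xe2 x3=0x40 x4=0x64  N=1 Z=0
after  2: x0=0xd6 x1=0xe6 x2=0xe2 x3=0x40 x4=0x64  N=1 Z=0
after  3: x0=0x40 x1=0xe6 x2=0xe2 x3=0x40 x4=0x64  N=0 Z=0
after  4: x0=0x40 x1=0xe6 x2=0xe2 x3=0x40 x4=0xe6  N=1 Z=0
after  5: x0=0x40 x1=0xe6 x2=0xe2 x3=0x40 x4=0xa6  N=1 Z=0
after  6: x0=0x40 x1=0x80 x2=0xe2 x3=0x40 x4=0xa6  N=1 Z=0
-- IRQ taken; context saved, return-PC = 7 --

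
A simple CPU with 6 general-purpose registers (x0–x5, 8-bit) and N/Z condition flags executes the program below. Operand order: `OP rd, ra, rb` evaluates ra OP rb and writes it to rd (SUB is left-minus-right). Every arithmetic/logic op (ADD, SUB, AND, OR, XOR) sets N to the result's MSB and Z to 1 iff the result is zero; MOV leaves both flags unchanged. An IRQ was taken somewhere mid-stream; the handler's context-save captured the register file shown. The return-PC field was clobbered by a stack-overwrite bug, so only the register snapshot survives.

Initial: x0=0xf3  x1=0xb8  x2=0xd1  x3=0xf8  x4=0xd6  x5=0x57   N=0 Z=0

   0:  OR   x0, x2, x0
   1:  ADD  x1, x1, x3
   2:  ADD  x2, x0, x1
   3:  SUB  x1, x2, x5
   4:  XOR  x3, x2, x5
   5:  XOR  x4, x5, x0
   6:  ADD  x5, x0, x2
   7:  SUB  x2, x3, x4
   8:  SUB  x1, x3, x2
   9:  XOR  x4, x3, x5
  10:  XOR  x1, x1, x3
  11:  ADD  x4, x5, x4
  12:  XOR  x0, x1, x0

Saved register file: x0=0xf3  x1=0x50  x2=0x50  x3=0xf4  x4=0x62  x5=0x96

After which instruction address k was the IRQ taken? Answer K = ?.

K = 10

after  0: x0=0xf3 x1=0xb8 x2=0xd1 x3=0xf8 x4=0xd6 x5=0x57  N=1 Z=0
after  1: x0=0xf3 x1=0xb0 x2=0xd1 x3=0xf8 x4=0xd6 x5=0x57  N=1 Z=0
after  2: x0=0xf3 x1=0xb0 x2=0xa3 x3=0xf8 x4=0xd6 x5=0x57  N=1 Z=0
after  3: x0=0xf3 x1=0x4c x2=0xa3 x3=0xf8 x4=0xd6 x5=0x57  N=0 Z=0
after  4: x0=0xf3 x1=0x4c x2=0xa3 x3=0xf4 x4=0xd6 x5=0x57  N=1 Z=0
after  5: x0=0xf3 x1=0x4c x2=0xa3 x3=0xf4 x4=0xa4 x5=0x57  N=1 Z=0
after  6: x0=0xf3 x1=0x4c x2=0xa3 x3=0xf4 x4=0xa4 x5=0x96  N=1 Z=0
after  7: x0=0xf3 x1=0x4c x2=0x50 x3=0xf4 x4=0xa4 x5=0x96  N=0 Z=0
after  8: x0=0xf3 x1=0xa4 x2=0x50 x3=0xf4 x4=0xa4 x5=0x96  N=1 Z=0
after  9: x0=0xf3 x1=0xa4 x2=0x50 x3=0xf4 x4=0x62 x5=0x96  N=0 Z=0
after 10: x0=0xf3 x1=0x50 x2=0x50 x3=0xf4 x4=0x62 x5=0x96  N=0 Z=0
-- IRQ taken; context saved, return-PC = 11 --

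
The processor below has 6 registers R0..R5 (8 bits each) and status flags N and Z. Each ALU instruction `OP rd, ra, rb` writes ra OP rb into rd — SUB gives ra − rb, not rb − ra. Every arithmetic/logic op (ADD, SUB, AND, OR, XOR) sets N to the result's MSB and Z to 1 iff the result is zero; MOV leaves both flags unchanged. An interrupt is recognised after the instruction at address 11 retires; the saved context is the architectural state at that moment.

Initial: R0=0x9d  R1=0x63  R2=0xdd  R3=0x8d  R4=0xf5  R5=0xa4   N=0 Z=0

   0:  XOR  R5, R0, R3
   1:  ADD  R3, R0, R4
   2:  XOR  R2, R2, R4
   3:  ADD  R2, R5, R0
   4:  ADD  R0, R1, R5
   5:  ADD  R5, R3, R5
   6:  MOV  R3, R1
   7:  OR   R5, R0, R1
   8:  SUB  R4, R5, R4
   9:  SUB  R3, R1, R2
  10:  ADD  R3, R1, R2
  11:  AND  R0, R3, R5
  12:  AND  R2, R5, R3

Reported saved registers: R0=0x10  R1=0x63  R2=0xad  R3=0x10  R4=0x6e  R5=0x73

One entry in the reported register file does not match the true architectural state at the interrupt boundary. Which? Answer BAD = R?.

after  0: R0=0x9d R1=0x63 R2=0xdd R3=0x8d R4=0xf5 R5=0x10  N=0 Z=0
after  1: R0=0x9d R1=0x63 R2=0xdd R3=0x92 R4=0xf5 R5=0x10  N=1 Z=0
after  2: R0=0x9d R1=0x63 R2=0x28 R3=0x92 R4=0xf5 R5=0x10  N=0 Z=0
after  3: R0=0x9d R1=0x63 R2=0xad R3=0x92 R4=0xf5 R5=0x10  N=1 Z=0
after  4: R0=0x73 R1=0x63 R2=0xad R3=0x92 R4=0xf5 R5=0x10  N=0 Z=0
after  5: R0=0x73 R1=0x63 R2=0xad R3=0x92 R4=0xf5 R5=0xa2  N=1 Z=0
after  6: R0=0x73 R1=0x63 R2=0xad R3=0x63 R4=0xf5 R5=0xa2  N=1 Z=0
after  7: R0=0x73 R1=0x63 R2=0xad R3=0x63 R4=0xf5 R5=0x73  N=0 Z=0
after  8: R0=0x73 R1=0x63 R2=0xad R3=0x63 R4=0x7e R5=0x73  N=0 Z=0
after  9: R0=0x73 R1=0x63 R2=0xad R3=0xb6 R4=0x7e R5=0x73  N=1 Z=0
after 10: R0=0x73 R1=0x63 R2=0xad R3=0x10 R4=0x7e R5=0x73  N=0 Z=0
after 11: R0=0x10 R1=0x63 R2=0xad R3=0x10 R4=0x7e R5=0x73  N=0 Z=0
-- IRQ taken; context saved, return-PC = 12 --
mismatch: R4: reported 0x6e vs actual 0x7e

BAD = R4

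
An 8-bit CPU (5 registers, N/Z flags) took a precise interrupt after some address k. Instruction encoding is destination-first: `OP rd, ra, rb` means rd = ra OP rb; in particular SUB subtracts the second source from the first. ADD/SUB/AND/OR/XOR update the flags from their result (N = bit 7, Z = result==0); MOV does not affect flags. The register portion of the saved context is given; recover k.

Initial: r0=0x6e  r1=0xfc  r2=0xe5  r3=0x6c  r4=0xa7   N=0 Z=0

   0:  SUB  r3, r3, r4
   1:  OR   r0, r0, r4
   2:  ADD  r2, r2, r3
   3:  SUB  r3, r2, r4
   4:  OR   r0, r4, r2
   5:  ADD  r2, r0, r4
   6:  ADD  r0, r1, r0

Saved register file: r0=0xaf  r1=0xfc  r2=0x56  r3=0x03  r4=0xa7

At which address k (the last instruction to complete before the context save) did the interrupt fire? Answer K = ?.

K = 5

after  0: r0=0x6e r1=0xfc r2=0xe5 r3=0xc5 r4=0xa7  N=1 Z=0
after  1: r0=0xef r1=0xfc r2=0xe5 r3=0xc5 r4=0xa7  N=1 Z=0
after  2: r0=0xef r1=0xfc r2=0xaa r3=0xc5 r4=0xa7  N=1 Z=0
after  3: r0=0xef r1=0xfc r2=0xaa r3=0x03 r4=0xa7  N=0 Z=0
after  4: r0=0xaf r1=0xfc r2=0xaa r3=0x03 r4=0xa7  N=1 Z=0
after  5: r0=0xaf r1=0xfc r2=0x56 r3=0x03 r4=0xa7  N=0 Z=0
-- IRQ taken; context saved, return-PC = 6 --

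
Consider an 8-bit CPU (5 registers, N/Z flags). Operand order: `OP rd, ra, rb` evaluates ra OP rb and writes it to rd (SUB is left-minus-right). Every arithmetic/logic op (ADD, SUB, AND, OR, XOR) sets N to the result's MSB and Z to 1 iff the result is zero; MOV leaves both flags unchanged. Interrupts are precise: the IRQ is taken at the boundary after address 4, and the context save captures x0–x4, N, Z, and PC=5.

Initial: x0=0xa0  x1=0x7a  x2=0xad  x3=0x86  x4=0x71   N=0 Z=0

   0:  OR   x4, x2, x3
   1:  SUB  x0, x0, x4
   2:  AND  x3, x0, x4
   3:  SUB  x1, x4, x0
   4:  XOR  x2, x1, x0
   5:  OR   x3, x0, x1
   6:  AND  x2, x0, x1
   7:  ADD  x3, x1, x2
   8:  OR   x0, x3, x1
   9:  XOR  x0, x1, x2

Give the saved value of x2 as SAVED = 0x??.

after  0: x0=0xa0 x1=0x7a x2=0xad x3=0x86 x4=0xaf  N=1 Z=0
after  1: x0=0xf1 x1=0x7a x2=0xad x3=0x86 x4=0xaf  N=1 Z=0
after  2: x0=0xf1 x1=0x7a x2=0xad x3=0xa1 x4=0xaf  N=1 Z=0
after  3: x0=0xf1 x1=0xbe x2=0xad x3=0xa1 x4=0xaf  N=1 Z=0
after  4: x0=0xf1 x1=0xbe x2=0x4f x3=0xa1 x4=0xaf  N=0 Z=0
-- IRQ taken; context saved, return-PC = 5 --

SAVED = 0x4f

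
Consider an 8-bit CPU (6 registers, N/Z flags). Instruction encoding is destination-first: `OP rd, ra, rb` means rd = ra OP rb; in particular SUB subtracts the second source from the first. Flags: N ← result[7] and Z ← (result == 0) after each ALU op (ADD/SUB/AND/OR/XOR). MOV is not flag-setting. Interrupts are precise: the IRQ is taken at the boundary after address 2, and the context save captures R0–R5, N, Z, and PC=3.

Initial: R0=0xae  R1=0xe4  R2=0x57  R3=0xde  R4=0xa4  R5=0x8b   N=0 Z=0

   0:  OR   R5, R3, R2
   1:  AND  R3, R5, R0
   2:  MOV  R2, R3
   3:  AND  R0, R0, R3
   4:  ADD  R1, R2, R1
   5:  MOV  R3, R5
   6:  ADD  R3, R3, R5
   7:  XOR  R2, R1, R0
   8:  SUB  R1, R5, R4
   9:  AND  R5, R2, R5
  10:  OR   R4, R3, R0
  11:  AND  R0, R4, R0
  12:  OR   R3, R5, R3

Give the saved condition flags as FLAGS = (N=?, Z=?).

after  0: R0=0xae R1=0xe4 R2=0x57 R3=0xde R4=0xa4 R5=0xdf  N=1 Z=0
after  1: R0=0xae R1=0xe4 R2=0x57 R3=0x8e R4=0xa4 R5=0xdf  N=1 Z=0
after  2: R0=0xae R1=0xe4 R2=0x8e R3=0x8e R4=0xa4 R5=0xdf  N=1 Z=0
-- IRQ taken; context saved, return-PC = 3 --

FLAGS = (N=1, Z=0)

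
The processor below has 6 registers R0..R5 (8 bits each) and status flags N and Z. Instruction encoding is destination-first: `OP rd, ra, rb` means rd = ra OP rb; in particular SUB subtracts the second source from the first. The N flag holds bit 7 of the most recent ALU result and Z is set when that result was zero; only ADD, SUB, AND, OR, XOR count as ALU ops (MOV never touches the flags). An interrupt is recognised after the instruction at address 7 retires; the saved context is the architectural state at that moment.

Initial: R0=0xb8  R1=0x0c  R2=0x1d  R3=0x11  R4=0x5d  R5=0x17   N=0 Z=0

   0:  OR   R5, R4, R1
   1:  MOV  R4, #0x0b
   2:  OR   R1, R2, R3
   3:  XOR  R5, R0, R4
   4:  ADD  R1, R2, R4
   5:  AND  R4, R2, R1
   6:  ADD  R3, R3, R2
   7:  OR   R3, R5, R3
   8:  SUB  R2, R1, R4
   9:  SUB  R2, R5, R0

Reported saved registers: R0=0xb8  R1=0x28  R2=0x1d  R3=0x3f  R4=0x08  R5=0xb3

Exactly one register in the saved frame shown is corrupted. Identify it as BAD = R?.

after  0: R0=0xb8 R1=0x0c R2=0x1d R3=0x11 R4=0x5d R5=0x5d  N=0 Z=0
after  1: R0=0xb8 R1=0x0c R2=0x1d R3=0x11 R4=0x0b R5=0x5d  N=0 Z=0
after  2: R0=0xb8 R1=0x1d R2=0x1d R3=0x11 R4=0x0b R5=0x5d  N=0 Z=0
after  3: R0=0xb8 R1=0x1d R2=0x1d R3=0x11 R4=0x0b R5=0xb3  N=1 Z=0
after  4: R0=0xb8 R1=0x28 R2=0x1d R3=0x11 R4=0x0b R5=0xb3  N=0 Z=0
after  5: R0=0xb8 R1=0x28 R2=0x1d R3=0x11 R4=0x08 R5=0xb3  N=0 Z=0
after  6: R0=0xb8 R1=0x28 R2=0x1d R3=0x2e R4=0x08 R5=0xb3  N=0 Z=0
after  7: R0=0xb8 R1=0x28 R2=0x1d R3=0xbf R4=0x08 R5=0xb3  N=1 Z=0
-- IRQ taken; context saved, return-PC = 8 --
mismatch: R3: reported 0x3f vs actual 0xbf

BAD = R3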